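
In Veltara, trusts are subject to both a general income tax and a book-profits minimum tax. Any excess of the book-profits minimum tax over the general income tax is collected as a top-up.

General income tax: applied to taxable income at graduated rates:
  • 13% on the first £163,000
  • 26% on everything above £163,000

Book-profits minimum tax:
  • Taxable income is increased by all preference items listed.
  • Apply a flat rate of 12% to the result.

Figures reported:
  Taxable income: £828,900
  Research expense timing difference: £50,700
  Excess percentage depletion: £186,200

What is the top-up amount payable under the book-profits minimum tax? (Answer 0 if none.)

£0

Book-profits minimum tax:
  Adjusted income: £828,900 + £50,700 + £186,200 = £1,065,800
  £1,065,800 × 12% = £127,896

General income tax:
  £163,000 × 13% = £21,190
  £665,900 × 26% = £173,134
  → £194,324

£127,896 ≤ £194,324, so no add-on is due.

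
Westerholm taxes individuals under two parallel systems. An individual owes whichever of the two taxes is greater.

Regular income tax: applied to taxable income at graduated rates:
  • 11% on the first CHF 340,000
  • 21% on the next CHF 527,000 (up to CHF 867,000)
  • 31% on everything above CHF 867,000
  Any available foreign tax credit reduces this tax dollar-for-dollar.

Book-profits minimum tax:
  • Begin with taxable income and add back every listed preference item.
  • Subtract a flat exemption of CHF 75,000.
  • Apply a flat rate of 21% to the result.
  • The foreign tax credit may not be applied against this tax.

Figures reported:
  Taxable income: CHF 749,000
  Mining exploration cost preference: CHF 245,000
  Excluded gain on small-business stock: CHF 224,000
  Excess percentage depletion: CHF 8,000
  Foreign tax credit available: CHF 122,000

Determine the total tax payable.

Regular income tax:
  CHF 340,000 × 11% = CHF 37,400
  CHF 409,000 × 21% = CHF 85,890
  → CHF 123,290
  Less foreign tax credit CHF 122,000 → CHF 1,290

Book-profits minimum tax:
  Adjusted income: CHF 749,000 + CHF 245,000 + CHF 224,000 + CHF 8,000 = CHF 1,226,000
  Less exemption CHF 75,000 → base CHF 1,151,000
  CHF 1,151,000 × 21% = CHF 241,710

CHF 241,710 > CHF 1,290, so the book-profits minimum tax is the binding amount.

CHF 241,710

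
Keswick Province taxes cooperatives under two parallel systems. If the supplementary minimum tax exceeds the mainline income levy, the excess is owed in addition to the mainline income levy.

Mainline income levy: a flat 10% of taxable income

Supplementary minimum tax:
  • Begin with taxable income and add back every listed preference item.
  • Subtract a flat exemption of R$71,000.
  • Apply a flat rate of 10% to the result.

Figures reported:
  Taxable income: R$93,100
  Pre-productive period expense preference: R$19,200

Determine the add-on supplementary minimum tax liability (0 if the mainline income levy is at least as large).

R$0

Mainline income levy:
  R$93,100 × 10% = R$9,310

Supplementary minimum tax:
  Adjusted income: R$93,100 + R$19,200 = R$112,300
  Less exemption R$71,000 → base R$41,300
  R$41,300 × 10% = R$4,130

R$4,130 ≤ R$9,310, so no add-on is due.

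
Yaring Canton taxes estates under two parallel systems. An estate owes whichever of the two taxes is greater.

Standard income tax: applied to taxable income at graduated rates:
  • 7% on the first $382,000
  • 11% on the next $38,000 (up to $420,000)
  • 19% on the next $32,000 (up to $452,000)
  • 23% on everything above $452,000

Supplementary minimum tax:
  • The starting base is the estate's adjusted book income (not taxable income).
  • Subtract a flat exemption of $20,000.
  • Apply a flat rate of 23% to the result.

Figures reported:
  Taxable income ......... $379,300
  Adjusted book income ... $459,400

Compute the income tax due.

Supplementary minimum tax:
  Base (adjusted book income): $459,400
  Less exemption $20,000 → base $439,400
  $439,400 × 23% = $101,062

Standard income tax:
  $379,300 × 7% = $26,551

$101,062 > $26,551, so the supplementary minimum tax is the binding amount.

$101,062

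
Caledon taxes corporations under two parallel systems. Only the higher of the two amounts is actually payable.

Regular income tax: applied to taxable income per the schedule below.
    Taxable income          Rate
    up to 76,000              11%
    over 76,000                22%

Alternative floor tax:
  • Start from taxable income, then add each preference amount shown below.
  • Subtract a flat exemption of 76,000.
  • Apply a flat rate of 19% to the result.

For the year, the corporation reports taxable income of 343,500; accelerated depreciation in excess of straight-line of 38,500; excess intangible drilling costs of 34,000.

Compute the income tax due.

67,210

Regular income tax:
  76,000 × 11% = 8,360
  267,500 × 22% = 58,850
  → 67,210

Alternative floor tax:
  Adjusted income: 343,500 + 38,500 + 34,000 = 416,000
  Less exemption 76,000 → base 340,000
  340,000 × 19% = 64,600

67,210 > 64,600, so the regular income tax governs.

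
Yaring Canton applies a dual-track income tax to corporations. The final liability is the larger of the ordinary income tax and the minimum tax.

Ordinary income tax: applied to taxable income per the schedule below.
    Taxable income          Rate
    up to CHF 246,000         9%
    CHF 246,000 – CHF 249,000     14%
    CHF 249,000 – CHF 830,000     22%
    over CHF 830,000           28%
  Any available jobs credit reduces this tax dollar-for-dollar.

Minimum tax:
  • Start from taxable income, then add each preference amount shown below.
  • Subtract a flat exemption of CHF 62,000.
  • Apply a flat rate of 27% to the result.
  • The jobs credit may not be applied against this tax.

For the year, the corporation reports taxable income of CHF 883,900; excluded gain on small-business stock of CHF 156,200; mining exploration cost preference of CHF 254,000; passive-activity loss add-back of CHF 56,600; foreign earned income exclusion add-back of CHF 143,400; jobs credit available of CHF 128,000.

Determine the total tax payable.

Minimum tax:
  Adjusted income: CHF 883,900 + CHF 156,200 + CHF 254,000 + CHF 56,600 + CHF 143,400 = CHF 1,494,100
  Less exemption CHF 62,000 → base CHF 1,432,100
  CHF 1,432,100 × 27% = CHF 386,667

Ordinary income tax:
  CHF 246,000 × 9% = CHF 22,140
  CHF 3,000 × 14% = CHF 420
  CHF 581,000 × 22% = CHF 127,820
  CHF 53,900 × 28% = CHF 15,092
  → CHF 165,472
  Less jobs credit CHF 128,000 → CHF 37,472

CHF 386,667 > CHF 37,472, so the minimum tax is the binding amount.

CHF 386,667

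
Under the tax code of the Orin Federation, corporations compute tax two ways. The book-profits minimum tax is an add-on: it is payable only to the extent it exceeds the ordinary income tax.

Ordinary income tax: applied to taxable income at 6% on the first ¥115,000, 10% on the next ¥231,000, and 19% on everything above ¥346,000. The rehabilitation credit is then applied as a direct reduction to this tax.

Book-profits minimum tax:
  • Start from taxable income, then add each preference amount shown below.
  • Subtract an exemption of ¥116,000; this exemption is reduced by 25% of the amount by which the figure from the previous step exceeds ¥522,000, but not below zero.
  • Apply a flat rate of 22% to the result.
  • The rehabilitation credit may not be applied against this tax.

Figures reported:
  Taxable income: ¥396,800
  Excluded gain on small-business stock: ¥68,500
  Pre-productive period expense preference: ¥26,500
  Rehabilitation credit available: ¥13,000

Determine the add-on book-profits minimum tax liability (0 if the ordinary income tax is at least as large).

Ordinary income tax:
  ¥115,000 × 6% = ¥6,900
  ¥231,000 × 10% = ¥23,100
  ¥50,800 × 19% = ¥9,652
  → ¥39,652
  Less rehabilitation credit ¥13,000 → ¥26,652

Book-profits minimum tax:
  Adjusted income: ¥396,800 + ¥68,500 + ¥26,500 = ¥491,800
  Exemption: ¥491,800 ≤ ¥522,000, so full ¥116,000 applies
  Base: ¥491,800 − ¥116,000 = ¥375,800
  ¥375,800 × 22% = ¥82,676

Excess of book-profits minimum tax over ordinary income tax: ¥82,676 − ¥26,652 = ¥56,024.

¥56,024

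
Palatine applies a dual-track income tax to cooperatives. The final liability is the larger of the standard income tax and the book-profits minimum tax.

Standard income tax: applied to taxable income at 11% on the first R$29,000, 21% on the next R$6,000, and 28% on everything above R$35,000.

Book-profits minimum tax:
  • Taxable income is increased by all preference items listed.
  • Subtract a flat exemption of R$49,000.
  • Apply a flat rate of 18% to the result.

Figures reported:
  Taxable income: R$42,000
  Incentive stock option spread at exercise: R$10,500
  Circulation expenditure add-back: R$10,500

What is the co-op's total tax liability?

Book-profits minimum tax:
  Adjusted income: R$42,000 + R$10,500 + R$10,500 = R$63,000
  Less exemption R$49,000 → base R$14,000
  R$14,000 × 18% = R$2,520

Standard income tax:
  R$29,000 × 11% = R$3,190
  R$6,000 × 21% = R$1,260
  R$7,000 × 28% = R$1,960
  → R$6,410

R$6,410 > R$2,520, so the standard income tax governs.

R$6,410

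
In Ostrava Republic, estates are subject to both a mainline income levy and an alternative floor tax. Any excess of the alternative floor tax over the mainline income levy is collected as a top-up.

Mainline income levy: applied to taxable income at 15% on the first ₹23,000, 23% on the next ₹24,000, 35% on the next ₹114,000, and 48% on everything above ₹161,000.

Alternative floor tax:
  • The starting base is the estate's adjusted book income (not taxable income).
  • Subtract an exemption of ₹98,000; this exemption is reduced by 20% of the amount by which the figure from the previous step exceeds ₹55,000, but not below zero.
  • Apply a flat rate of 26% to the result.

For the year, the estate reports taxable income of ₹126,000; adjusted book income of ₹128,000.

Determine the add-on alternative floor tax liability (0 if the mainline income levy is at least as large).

₹0

Alternative floor tax:
  Base (adjusted book income): ₹128,000
  Exemption: ₹98,000 − 20% × (₹128,000 − ₹55,000) = ₹98,000 − ₹14,600 = ₹83,400
  Base: ₹128,000 − ₹83,400 = ₹44,600
  ₹44,600 × 26% = ₹11,596

Mainline income levy:
  ₹23,000 × 15% = ₹3,450
  ₹24,000 × 23% = ₹5,520
  ₹79,000 × 35% = ₹27,650
  → ₹36,620

₹11,596 ≤ ₹36,620, so no add-on is due.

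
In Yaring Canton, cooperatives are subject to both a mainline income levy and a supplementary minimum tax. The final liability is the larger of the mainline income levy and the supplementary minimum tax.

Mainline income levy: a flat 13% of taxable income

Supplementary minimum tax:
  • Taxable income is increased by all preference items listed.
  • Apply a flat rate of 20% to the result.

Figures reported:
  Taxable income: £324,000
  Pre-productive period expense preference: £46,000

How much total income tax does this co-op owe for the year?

£74,000

Supplementary minimum tax:
  Adjusted income: £324,000 + £46,000 = £370,000
  £370,000 × 20% = £74,000

Mainline income levy:
  £324,000 × 13% = £42,120

£74,000 > £42,120, so the supplementary minimum tax is the binding amount.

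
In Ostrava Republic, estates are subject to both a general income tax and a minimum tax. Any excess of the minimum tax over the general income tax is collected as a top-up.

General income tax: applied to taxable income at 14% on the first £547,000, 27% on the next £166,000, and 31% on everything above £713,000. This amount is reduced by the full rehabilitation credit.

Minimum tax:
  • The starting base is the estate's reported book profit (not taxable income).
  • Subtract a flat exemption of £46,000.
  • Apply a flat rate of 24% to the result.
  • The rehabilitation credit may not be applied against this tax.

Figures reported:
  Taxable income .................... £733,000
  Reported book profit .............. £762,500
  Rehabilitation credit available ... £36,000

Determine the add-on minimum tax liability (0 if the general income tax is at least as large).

£80,360

Minimum tax:
  Base (reported book profit): £762,500
  Less exemption £46,000 → base £716,500
  £716,500 × 24% = £171,960

General income tax:
  £547,000 × 14% = £76,580
  £166,000 × 27% = £44,820
  £20,000 × 31% = £6,200
  → £127,600
  Less rehabilitation credit £36,000 → £91,600

Excess of minimum tax over general income tax: £171,960 − £91,600 = £80,360.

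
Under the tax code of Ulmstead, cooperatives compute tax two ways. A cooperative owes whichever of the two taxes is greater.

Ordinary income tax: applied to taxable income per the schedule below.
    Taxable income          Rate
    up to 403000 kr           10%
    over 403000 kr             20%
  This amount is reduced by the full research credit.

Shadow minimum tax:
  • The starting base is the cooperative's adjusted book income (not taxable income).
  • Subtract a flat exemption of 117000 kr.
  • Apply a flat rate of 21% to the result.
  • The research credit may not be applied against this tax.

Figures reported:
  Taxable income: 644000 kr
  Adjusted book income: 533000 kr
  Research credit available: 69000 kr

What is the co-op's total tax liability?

87360 kr

Ordinary income tax:
  403000 kr × 10% = 40300 kr
  241000 kr × 20% = 48200 kr
  → 88500 kr
  Less research credit 69000 kr → 19500 kr

Shadow minimum tax:
  Base (adjusted book income): 533000 kr
  Less exemption 117000 kr → base 416000 kr
  416000 kr × 21% = 87360 kr

87360 kr > 19500 kr, so the shadow minimum tax is the binding amount.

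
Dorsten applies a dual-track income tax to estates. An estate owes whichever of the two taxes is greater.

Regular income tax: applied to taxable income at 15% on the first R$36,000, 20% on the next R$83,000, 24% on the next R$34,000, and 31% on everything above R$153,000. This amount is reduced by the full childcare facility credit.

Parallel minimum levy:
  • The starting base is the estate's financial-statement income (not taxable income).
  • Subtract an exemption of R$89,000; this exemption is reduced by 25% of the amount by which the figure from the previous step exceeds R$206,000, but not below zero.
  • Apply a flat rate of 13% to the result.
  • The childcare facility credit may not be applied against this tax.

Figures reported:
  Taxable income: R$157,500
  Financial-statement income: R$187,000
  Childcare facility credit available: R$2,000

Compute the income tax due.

R$29,555

Regular income tax:
  R$36,000 × 15% = R$5,400
  R$83,000 × 20% = R$16,600
  R$34,000 × 24% = R$8,160
  R$4,500 × 31% = R$1,395
  → R$31,555
  Less childcare facility credit R$2,000 → R$29,555

Parallel minimum levy:
  Base (financial-statement income): R$187,000
  Exemption: R$187,000 ≤ R$206,000, so full R$89,000 applies
  Base: R$187,000 − R$89,000 = R$98,000
  R$98,000 × 13% = R$12,740

R$29,555 > R$12,740, so the regular income tax governs.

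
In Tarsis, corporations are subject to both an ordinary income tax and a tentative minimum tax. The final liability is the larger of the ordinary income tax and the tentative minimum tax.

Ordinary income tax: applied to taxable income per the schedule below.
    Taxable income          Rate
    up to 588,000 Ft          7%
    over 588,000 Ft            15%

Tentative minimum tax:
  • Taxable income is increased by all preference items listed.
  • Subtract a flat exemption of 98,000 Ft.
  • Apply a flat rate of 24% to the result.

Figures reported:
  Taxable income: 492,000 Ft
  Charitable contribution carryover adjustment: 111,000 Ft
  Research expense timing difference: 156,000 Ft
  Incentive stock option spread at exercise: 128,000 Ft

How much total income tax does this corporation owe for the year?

Tentative minimum tax:
  Adjusted income: 492,000 Ft + 111,000 Ft + 156,000 Ft + 128,000 Ft = 887,000 Ft
  Less exemption 98,000 Ft → base 789,000 Ft
  789,000 Ft × 24% = 189,360 Ft

Ordinary income tax:
  492,000 Ft × 7% = 34,440 Ft

189,360 Ft > 34,440 Ft, so the tentative minimum tax is the binding amount.

189,360 Ft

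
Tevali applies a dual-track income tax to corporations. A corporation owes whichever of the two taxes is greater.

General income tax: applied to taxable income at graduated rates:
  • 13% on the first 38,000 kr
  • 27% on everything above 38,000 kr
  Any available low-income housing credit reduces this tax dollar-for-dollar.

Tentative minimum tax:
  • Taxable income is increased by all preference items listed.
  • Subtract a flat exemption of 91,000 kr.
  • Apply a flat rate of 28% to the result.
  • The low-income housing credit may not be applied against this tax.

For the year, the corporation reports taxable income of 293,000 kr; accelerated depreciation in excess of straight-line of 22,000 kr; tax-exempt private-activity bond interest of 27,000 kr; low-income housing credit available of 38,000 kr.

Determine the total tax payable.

70,280 kr

General income tax:
  38,000 kr × 13% = 4,940 kr
  255,000 kr × 27% = 68,850 kr
  → 73,790 kr
  Less low-income housing credit 38,000 kr → 35,790 kr

Tentative minimum tax:
  Adjusted income: 293,000 kr + 22,000 kr + 27,000 kr = 342,000 kr
  Less exemption 91,000 kr → base 251,000 kr
  251,000 kr × 28% = 70,280 kr

70,280 kr > 35,790 kr, so the tentative minimum tax is the binding amount.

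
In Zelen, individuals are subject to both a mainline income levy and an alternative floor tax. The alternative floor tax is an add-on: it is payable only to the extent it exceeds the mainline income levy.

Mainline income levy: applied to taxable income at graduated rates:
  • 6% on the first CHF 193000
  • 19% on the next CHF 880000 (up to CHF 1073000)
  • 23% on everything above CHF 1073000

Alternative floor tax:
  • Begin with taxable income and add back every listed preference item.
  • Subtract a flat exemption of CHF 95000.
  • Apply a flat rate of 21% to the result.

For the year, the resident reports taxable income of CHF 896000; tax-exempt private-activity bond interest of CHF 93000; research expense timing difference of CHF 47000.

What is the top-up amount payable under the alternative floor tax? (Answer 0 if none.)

Mainline income levy:
  CHF 193000 × 6% = CHF 11580
  CHF 703000 × 19% = CHF 133570
  → CHF 145150

Alternative floor tax:
  Adjusted income: CHF 896000 + CHF 93000 + CHF 47000 = CHF 1036000
  Less exemption CHF 95000 → base CHF 941000
  CHF 941000 × 21% = CHF 197610

Excess of alternative floor tax over mainline income levy: CHF 197610 − CHF 145150 = CHF 52460.

CHF 52460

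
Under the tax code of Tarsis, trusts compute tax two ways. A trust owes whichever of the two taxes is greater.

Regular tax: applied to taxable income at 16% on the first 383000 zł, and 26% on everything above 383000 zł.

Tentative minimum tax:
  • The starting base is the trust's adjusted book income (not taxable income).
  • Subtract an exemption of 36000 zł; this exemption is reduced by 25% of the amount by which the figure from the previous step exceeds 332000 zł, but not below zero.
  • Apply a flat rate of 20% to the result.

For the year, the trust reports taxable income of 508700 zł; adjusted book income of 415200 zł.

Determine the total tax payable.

Regular tax:
  383000 zł × 16% = 61280 zł
  125700 zł × 26% = 32682 zł
  → 93962 zł

Tentative minimum tax:
  Base (adjusted book income): 415200 zł
  Exemption: 36000 zł − 25% × (415200 zł − 332000 zł) = 36000 zł − 20800 zł = 15200 zł
  Base: 415200 zł − 15200 zł = 400000 zł
  400000 zł × 20% = 80000 zł

93962 zł > 80000 zł, so the regular tax governs.

93962 zł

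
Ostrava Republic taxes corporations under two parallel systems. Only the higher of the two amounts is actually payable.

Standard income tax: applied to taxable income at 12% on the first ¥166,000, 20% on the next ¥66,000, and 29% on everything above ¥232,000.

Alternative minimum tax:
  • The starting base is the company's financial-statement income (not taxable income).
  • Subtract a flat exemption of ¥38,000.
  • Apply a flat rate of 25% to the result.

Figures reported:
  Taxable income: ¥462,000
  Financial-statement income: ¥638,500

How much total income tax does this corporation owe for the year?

¥150,125

Alternative minimum tax:
  Base (financial-statement income): ¥638,500
  Less exemption ¥38,000 → base ¥600,500
  ¥600,500 × 25% = ¥150,125

Standard income tax:
  ¥166,000 × 12% = ¥19,920
  ¥66,000 × 20% = ¥13,200
  ¥230,000 × 29% = ¥66,700
  → ¥99,820

¥150,125 > ¥99,820, so the alternative minimum tax is the binding amount.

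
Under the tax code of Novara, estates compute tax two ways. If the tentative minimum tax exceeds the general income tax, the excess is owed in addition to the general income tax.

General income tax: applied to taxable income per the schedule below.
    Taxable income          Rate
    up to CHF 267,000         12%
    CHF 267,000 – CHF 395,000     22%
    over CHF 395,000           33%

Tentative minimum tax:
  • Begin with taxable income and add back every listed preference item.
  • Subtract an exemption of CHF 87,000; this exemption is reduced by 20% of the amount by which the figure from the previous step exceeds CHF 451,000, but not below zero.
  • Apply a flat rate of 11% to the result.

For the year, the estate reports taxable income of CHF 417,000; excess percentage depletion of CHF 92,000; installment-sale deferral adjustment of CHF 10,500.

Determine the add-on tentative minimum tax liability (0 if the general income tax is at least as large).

General income tax:
  CHF 267,000 × 12% = CHF 32,040
  CHF 128,000 × 22% = CHF 28,160
  CHF 22,000 × 33% = CHF 7,260
  → CHF 67,460

Tentative minimum tax:
  Adjusted income: CHF 417,000 + CHF 92,000 + CHF 10,500 = CHF 519,500
  Exemption: CHF 87,000 − 20% × (CHF 519,500 − CHF 451,000) = CHF 87,000 − CHF 13,700 = CHF 73,300
  Base: CHF 519,500 − CHF 73,300 = CHF 446,200
  CHF 446,200 × 11% = CHF 49,082

CHF 49,082 ≤ CHF 67,460, so no add-on is due.

CHF 0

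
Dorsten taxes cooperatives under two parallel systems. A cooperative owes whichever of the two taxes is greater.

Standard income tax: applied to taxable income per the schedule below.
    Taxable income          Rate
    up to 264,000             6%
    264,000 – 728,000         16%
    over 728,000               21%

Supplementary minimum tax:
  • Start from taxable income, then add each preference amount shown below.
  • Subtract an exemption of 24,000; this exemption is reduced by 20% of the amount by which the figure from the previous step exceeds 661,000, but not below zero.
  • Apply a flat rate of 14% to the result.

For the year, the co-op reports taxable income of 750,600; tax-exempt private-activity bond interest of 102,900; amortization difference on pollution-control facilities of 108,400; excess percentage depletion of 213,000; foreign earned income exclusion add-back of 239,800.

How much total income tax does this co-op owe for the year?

198,058

Standard income tax:
  264,000 × 6% = 15,840
  464,000 × 16% = 74,240
  22,600 × 21% = 4,746
  → 94,826

Supplementary minimum tax:
  Adjusted income: 750,600 + 102,900 + 108,400 + 213,000 + 239,800 = 1,414,700
  Exemption: 20% × (1,414,700 − 661,000) = 150,740 ≥ 24,000, so the exemption is fully phased out
  Base: 1,414,700 − 0 = 1,414,700
  1,414,700 × 14% = 198,058

198,058 > 94,826, so the supplementary minimum tax is the binding amount.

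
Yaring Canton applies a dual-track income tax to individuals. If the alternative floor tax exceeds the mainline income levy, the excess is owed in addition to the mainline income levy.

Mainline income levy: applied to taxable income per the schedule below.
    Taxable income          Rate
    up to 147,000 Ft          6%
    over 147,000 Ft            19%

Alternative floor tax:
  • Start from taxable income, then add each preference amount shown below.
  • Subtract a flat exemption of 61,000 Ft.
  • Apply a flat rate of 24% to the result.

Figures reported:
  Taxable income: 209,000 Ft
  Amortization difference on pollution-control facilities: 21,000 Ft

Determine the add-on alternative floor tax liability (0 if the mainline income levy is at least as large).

Mainline income levy:
  147,000 Ft × 6% = 8,820 Ft
  62,000 Ft × 19% = 11,780 Ft
  → 20,600 Ft

Alternative floor tax:
  Adjusted income: 209,000 Ft + 21,000 Ft = 230,000 Ft
  Less exemption 61,000 Ft → base 169,000 Ft
  169,000 Ft × 24% = 40,560 Ft

Excess of alternative floor tax over mainline income levy: 40,560 Ft − 20,600 Ft = 19,960 Ft.

19,960 Ft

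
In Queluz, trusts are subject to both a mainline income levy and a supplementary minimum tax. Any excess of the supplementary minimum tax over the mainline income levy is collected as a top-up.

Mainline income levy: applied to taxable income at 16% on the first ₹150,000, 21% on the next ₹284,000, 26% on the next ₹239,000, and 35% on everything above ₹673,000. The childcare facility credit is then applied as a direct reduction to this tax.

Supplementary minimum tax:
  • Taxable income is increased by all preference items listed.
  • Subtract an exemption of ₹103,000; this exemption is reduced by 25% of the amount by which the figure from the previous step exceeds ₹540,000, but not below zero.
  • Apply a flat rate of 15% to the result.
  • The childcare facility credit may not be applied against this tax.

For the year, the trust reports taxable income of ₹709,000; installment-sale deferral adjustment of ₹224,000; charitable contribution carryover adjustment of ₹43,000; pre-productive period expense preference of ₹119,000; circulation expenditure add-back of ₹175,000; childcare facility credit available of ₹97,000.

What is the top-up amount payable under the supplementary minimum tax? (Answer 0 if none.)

₹129,120

Supplementary minimum tax:
  Adjusted income: ₹709,000 + ₹224,000 + ₹43,000 + ₹119,000 + ₹175,000 = ₹1,270,000
  Exemption: 25% × (₹1,270,000 − ₹540,000) = ₹182,500 ≥ ₹103,000, so the exemption is fully phased out
  Base: ₹1,270,000 − ₹0 = ₹1,270,000
  ₹1,270,000 × 15% = ₹190,500

Mainline income levy:
  ₹150,000 × 16% = ₹24,000
  ₹284,000 × 21% = ₹59,640
  ₹239,000 × 26% = ₹62,140
  ₹36,000 × 35% = ₹12,600
  → ₹158,380
  Less childcare facility credit ₹97,000 → ₹61,380

Excess of supplementary minimum tax over mainline income levy: ₹190,500 − ₹61,380 = ₹129,120.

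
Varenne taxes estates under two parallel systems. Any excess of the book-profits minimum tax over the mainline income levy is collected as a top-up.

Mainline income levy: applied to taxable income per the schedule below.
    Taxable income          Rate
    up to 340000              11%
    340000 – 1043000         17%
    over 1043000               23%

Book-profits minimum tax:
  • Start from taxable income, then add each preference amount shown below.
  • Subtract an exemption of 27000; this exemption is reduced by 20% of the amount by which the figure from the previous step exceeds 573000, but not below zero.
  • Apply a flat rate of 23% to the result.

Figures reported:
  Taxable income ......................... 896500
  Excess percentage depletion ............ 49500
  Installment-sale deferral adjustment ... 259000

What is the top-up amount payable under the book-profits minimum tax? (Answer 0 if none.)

Book-profits minimum tax:
  Adjusted income: 896500 + 49500 + 259000 = 1205000
  Exemption: 20% × (1205000 − 573000) = 126400 ≥ 27000, so the exemption is fully phased out
  Base: 1205000 − 0 = 1205000
  1205000 × 23% = 277150

Mainline income levy:
  340000 × 11% = 37400
  556500 × 17% = 94605
  → 132005

Excess of book-profits minimum tax over mainline income levy: 277150 − 132005 = 145145.

145145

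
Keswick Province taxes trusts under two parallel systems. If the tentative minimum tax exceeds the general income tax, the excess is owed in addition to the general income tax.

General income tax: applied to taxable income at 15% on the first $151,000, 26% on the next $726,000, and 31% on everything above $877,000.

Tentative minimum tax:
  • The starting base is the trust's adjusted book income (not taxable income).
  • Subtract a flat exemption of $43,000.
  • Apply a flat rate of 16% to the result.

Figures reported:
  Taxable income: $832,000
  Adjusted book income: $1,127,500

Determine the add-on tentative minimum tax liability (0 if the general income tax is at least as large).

$0

General income tax:
  $151,000 × 15% = $22,650
  $681,000 × 26% = $177,060
  → $199,710

Tentative minimum tax:
  Base (adjusted book income): $1,127,500
  Less exemption $43,000 → base $1,084,500
  $1,084,500 × 16% = $173,520

$173,520 ≤ $199,710, so no add-on is due.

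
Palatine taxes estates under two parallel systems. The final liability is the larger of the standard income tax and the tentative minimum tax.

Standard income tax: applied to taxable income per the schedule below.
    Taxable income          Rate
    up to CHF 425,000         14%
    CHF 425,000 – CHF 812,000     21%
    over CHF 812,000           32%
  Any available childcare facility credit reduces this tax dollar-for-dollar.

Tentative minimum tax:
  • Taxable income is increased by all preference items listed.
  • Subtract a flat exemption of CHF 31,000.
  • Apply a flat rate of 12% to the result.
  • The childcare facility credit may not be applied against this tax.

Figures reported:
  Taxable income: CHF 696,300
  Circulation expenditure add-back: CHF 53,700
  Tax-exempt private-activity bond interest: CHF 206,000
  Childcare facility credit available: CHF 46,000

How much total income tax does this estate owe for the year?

Standard income tax:
  CHF 425,000 × 14% = CHF 59,500
  CHF 271,300 × 21% = CHF 56,973
  → CHF 116,473
  Less childcare facility credit CHF 46,000 → CHF 70,473

Tentative minimum tax:
  Adjusted income: CHF 696,300 + CHF 53,700 + CHF 206,000 = CHF 956,000
  Less exemption CHF 31,000 → base CHF 925,000
  CHF 925,000 × 12% = CHF 111,000

CHF 111,000 > CHF 70,473, so the tentative minimum tax is the binding amount.

CHF 111,000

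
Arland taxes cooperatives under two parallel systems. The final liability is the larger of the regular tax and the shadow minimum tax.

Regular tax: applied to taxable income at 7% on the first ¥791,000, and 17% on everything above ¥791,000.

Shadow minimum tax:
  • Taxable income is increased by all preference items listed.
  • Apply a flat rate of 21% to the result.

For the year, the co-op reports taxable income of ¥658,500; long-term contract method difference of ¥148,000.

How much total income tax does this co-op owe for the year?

¥169,365

Shadow minimum tax:
  Adjusted income: ¥658,500 + ¥148,000 = ¥806,500
  ¥806,500 × 21% = ¥169,365

Regular tax:
  ¥658,500 × 7% = ¥46,095

¥169,365 > ¥46,095, so the shadow minimum tax is the binding amount.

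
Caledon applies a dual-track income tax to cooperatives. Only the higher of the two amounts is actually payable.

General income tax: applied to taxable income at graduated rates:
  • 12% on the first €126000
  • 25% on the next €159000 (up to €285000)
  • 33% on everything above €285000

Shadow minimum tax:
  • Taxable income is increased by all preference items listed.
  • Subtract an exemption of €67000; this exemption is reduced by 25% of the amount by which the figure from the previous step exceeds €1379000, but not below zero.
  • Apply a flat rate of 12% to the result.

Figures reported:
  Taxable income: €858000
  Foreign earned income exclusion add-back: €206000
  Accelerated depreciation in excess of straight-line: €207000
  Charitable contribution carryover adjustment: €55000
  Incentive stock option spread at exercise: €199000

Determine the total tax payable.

€243960

Shadow minimum tax:
  Adjusted income: €858000 + €206000 + €207000 + €55000 + €199000 = €1525000
  Exemption: €67000 − 25% × (€1525000 − €1379000) = €67000 − €36500 = €30500
  Base: €1525000 − €30500 = €1494500
  €1494500 × 12% = €179340

General income tax:
  €126000 × 12% = €15120
  €159000 × 25% = €39750
  €573000 × 33% = €189090
  → €243960

€243960 > €179340, so the general income tax governs.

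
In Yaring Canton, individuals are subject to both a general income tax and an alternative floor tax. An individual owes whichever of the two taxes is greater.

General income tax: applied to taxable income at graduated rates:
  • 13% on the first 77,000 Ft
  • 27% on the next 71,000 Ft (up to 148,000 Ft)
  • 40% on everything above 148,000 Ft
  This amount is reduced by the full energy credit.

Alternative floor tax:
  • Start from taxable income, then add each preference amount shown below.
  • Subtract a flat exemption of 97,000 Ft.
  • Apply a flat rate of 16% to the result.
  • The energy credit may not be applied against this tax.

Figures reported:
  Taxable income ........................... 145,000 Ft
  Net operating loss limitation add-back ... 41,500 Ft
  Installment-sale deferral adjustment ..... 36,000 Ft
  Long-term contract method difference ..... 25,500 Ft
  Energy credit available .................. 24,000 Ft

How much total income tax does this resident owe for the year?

General income tax:
  77,000 Ft × 13% = 10,010 Ft
  68,000 Ft × 27% = 18,360 Ft
  → 28,370 Ft
  Less energy credit 24,000 Ft → 4,370 Ft

Alternative floor tax:
  Adjusted income: 145,000 Ft + 41,500 Ft + 36,000 Ft + 25,500 Ft = 248,000 Ft
  Less exemption 97,000 Ft → base 151,000 Ft
  151,000 Ft × 16% = 24,160 Ft

24,160 Ft > 4,370 Ft, so the alternative floor tax is the binding amount.

24,160 Ft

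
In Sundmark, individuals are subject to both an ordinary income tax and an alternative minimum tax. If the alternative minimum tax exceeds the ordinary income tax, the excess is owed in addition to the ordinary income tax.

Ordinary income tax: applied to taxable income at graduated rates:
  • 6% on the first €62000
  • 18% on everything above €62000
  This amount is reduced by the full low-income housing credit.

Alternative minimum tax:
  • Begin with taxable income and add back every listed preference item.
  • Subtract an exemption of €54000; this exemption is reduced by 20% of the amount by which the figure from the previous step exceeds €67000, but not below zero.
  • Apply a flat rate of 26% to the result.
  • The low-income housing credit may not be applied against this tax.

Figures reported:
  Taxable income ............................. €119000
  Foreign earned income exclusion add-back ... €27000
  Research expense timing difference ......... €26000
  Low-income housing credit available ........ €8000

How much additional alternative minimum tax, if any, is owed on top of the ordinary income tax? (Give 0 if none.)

€30160

Ordinary income tax:
  €62000 × 6% = €3720
  €57000 × 18% = €10260
  → €13980
  Less low-income housing credit €8000 → €5980

Alternative minimum tax:
  Adjusted income: €119000 + €27000 + €26000 = €172000
  Exemption: €54000 − 20% × (€172000 − €67000) = €54000 − €21000 = €33000
  Base: €172000 − €33000 = €139000
  €139000 × 26% = €36140

Excess of alternative minimum tax over ordinary income tax: €36140 − €5980 = €30160.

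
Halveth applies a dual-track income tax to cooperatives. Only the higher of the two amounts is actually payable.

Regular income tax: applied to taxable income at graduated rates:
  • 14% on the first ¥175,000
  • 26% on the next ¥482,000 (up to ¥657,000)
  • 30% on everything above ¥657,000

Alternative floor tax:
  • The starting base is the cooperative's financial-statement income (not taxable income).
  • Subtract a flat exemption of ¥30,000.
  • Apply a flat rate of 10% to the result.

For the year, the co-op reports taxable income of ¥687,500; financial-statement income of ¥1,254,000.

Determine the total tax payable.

¥158,970

Regular income tax:
  ¥175,000 × 14% = ¥24,500
  ¥482,000 × 26% = ¥125,320
  ¥30,500 × 30% = ¥9,150
  → ¥158,970

Alternative floor tax:
  Base (financial-statement income): ¥1,254,000
  Less exemption ¥30,000 → base ¥1,224,000
  ¥1,224,000 × 10% = ¥122,400

¥158,970 > ¥122,400, so the regular income tax governs.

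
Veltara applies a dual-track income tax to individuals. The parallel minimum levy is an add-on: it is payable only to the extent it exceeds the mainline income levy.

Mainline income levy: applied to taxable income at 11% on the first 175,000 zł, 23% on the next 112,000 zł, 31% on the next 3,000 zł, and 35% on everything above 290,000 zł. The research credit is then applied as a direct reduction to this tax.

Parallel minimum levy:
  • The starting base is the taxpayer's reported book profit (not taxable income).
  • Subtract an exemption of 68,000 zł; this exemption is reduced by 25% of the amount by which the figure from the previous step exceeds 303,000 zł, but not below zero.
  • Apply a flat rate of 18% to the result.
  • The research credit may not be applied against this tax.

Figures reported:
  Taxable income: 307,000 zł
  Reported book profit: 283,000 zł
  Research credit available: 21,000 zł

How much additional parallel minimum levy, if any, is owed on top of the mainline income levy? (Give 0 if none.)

7,810 zł

Parallel minimum levy:
  Base (reported book profit): 283,000 zł
  Exemption: 283,000 zł ≤ 303,000 zł, so full 68,000 zł applies
  Base: 283,000 zł − 68,000 zł = 215,000 zł
  215,000 zł × 18% = 38,700 zł

Mainline income levy:
  175,000 zł × 11% = 19,250 zł
  112,000 zł × 23% = 25,760 zł
  3,000 zł × 31% = 930 zł
  17,000 zł × 35% = 5,950 zł
  → 51,890 zł
  Less research credit 21,000 zł → 30,890 zł

Excess of parallel minimum levy over mainline income levy: 38,700 zł − 30,890 zł = 7,810 zł.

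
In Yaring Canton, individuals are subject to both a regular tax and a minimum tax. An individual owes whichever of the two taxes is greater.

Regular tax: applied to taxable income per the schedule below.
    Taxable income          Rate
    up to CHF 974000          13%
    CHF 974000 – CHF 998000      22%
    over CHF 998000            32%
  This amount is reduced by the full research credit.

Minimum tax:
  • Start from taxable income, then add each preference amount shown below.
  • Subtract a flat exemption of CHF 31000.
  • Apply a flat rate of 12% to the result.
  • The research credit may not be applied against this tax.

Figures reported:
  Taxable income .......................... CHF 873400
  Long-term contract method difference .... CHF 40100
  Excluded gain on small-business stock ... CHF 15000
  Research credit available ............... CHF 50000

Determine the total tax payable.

CHF 107700

Minimum tax:
  Adjusted income: CHF 873400 + CHF 40100 + CHF 15000 = CHF 928500
  Less exemption CHF 31000 → base CHF 897500
  CHF 897500 × 12% = CHF 107700

Regular tax:
  CHF 873400 × 13% = CHF 113542
  Less research credit CHF 50000 → CHF 63542

CHF 107700 > CHF 63542, so the minimum tax is the binding amount.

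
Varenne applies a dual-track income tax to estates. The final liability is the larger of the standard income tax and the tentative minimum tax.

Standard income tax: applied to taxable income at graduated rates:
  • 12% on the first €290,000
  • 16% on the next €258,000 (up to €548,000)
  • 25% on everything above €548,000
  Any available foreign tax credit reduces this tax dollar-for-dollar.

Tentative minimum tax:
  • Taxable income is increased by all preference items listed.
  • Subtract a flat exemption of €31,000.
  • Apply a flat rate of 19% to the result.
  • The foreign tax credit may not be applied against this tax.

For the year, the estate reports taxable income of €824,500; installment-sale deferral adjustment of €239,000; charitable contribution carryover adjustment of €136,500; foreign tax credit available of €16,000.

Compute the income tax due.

Tentative minimum tax:
  Adjusted income: €824,500 + €239,000 + €136,500 = €1,200,000
  Less exemption €31,000 → base €1,169,000
  €1,169,000 × 19% = €222,110

Standard income tax:
  €290,000 × 12% = €34,800
  €258,000 × 16% = €41,280
  €276,500 × 25% = €69,125
  → €145,205
  Less foreign tax credit €16,000 → €129,205

€222,110 > €129,205, so the tentative minimum tax is the binding amount.

€222,110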